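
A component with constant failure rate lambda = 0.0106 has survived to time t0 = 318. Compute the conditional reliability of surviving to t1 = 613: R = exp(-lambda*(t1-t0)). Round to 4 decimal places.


lambda = 0.0106
t0 = 318, t1 = 613
t1 - t0 = 295
lambda * (t1-t0) = 0.0106 * 295 = 3.127
R = exp(-3.127)
R = 0.0438

0.0438


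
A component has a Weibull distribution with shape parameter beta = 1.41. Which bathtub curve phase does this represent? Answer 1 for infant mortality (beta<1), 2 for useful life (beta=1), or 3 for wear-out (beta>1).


beta = 1.41
Compare beta to 1:
beta < 1 => infant mortality (phase 1)
beta = 1 => useful life (phase 2)
beta > 1 => wear-out (phase 3)
Since beta = 1.41, this is wear-out (increasing failure rate)
Phase = 3

3


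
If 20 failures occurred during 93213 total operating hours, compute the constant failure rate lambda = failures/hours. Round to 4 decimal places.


failures = 20
total_hours = 93213
lambda = 20 / 93213
lambda = 0.0002

0.0002


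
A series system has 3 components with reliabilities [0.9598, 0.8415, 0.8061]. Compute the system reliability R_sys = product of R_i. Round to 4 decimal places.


Components: [0.9598, 0.8415, 0.8061]
After component 1 (R=0.9598): product = 0.9598
After component 2 (R=0.8415): product = 0.8077
After component 3 (R=0.8061): product = 0.6511
R_sys = 0.6511

0.6511


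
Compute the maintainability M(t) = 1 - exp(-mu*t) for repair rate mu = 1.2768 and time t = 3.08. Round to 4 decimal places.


mu = 1.2768, t = 3.08
mu * t = 1.2768 * 3.08 = 3.9325
exp(-3.9325) = 0.0196
M(t) = 1 - 0.0196
M(t) = 0.9804

0.9804


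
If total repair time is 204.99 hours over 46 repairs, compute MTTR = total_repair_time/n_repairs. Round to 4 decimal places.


total_repair_time = 204.99
n_repairs = 46
MTTR = 204.99 / 46
MTTR = 4.4563

4.4563


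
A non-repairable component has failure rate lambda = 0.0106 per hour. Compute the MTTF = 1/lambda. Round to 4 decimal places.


lambda = 0.0106
MTTF = 1 / 0.0106
MTTF = 94.3396

94.3396


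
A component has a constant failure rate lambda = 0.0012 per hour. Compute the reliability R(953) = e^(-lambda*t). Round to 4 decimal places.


lambda = 0.0012
t = 953
lambda * t = 1.1436
R(t) = e^(-1.1436)
R(t) = 0.3187

0.3187


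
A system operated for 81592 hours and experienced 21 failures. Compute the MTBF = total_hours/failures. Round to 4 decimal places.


total_hours = 81592
failures = 21
MTBF = 81592 / 21
MTBF = 3885.3333

3885.3333


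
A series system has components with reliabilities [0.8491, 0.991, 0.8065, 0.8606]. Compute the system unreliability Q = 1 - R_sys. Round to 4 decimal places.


Components: [0.8491, 0.991, 0.8065, 0.8606]
After component 1: product = 0.8491
After component 2: product = 0.8415
After component 3: product = 0.6786
After component 4: product = 0.584
R_sys = 0.584
Q = 1 - 0.584 = 0.416

0.416


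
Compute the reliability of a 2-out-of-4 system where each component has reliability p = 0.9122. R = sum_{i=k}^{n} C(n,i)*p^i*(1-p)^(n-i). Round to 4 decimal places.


k = 2, n = 4, p = 0.9122
i=2: C(4,2)=6 * 0.9122^2 * 0.0878^2 = 0.0385
i=3: C(4,3)=4 * 0.9122^3 * 0.0878^1 = 0.2666
i=4: C(4,4)=1 * 0.9122^4 * 0.0878^0 = 0.6924
R = sum of terms = 0.9975

0.9975


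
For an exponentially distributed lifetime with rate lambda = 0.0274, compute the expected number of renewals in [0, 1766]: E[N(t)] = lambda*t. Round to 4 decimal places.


lambda = 0.0274
t = 1766
E[N(t)] = lambda * t
E[N(t)] = 0.0274 * 1766
E[N(t)] = 48.3884

48.3884


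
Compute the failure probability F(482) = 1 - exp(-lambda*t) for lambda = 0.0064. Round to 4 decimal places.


lambda = 0.0064, t = 482
lambda * t = 3.0848
exp(-3.0848) = 0.0457
F(t) = 1 - 0.0457
F(t) = 0.9543

0.9543


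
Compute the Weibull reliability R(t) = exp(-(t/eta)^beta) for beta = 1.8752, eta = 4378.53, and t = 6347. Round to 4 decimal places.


beta = 1.8752, eta = 4378.53, t = 6347
t/eta = 6347 / 4378.53 = 1.4496
(t/eta)^beta = 1.4496^1.8752 = 2.0061
R(t) = exp(-2.0061)
R(t) = 0.1345

0.1345


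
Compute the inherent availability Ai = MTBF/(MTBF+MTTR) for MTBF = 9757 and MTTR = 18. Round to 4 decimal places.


MTBF = 9757
MTTR = 18
MTBF + MTTR = 9775
Ai = 9757 / 9775
Ai = 0.9982

0.9982


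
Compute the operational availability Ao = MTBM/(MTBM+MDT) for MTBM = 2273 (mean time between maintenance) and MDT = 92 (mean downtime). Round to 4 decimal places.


MTBM = 2273
MDT = 92
MTBM + MDT = 2365
Ao = 2273 / 2365
Ao = 0.9611

0.9611


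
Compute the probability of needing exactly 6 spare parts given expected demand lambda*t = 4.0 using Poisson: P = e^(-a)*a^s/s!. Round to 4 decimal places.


a = 4.0, s = 6
e^(-a) = e^(-4.0) = 0.0183
a^s = 4.0^6 = 4096.0
s! = 720
P = 0.0183 * 4096.0 / 720
P = 0.1042

0.1042


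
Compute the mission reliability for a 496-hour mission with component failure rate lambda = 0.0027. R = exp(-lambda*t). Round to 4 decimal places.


lambda = 0.0027
mission_time = 496
lambda * t = 0.0027 * 496 = 1.3392
R = exp(-1.3392)
R = 0.2621

0.2621


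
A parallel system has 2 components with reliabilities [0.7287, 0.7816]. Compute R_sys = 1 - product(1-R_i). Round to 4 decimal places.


Components: [0.7287, 0.7816]
(1 - 0.7287) = 0.2713, running product = 0.2713
(1 - 0.7816) = 0.2184, running product = 0.0593
Product of (1-R_i) = 0.0593
R_sys = 1 - 0.0593 = 0.9407

0.9407


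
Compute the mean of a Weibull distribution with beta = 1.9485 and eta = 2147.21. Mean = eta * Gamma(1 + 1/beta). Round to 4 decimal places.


beta = 1.9485, eta = 2147.21
1/beta = 0.5132
1 + 1/beta = 1.5132
Gamma(1.5132) = 0.8867
Mean = 2147.21 * 0.8867
Mean = 1903.988

1903.988


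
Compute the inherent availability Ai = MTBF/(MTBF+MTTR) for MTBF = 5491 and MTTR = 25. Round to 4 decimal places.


MTBF = 5491
MTTR = 25
MTBF + MTTR = 5516
Ai = 5491 / 5516
Ai = 0.9955

0.9955


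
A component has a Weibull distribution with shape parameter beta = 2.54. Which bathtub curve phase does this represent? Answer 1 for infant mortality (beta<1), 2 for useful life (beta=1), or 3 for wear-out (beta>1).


beta = 2.54
Compare beta to 1:
beta < 1 => infant mortality (phase 1)
beta = 1 => useful life (phase 2)
beta > 1 => wear-out (phase 3)
Since beta = 2.54, this is wear-out (increasing failure rate)
Phase = 3

3


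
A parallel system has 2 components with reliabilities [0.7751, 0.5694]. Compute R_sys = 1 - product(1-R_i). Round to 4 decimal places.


Components: [0.7751, 0.5694]
(1 - 0.7751) = 0.2249, running product = 0.2249
(1 - 0.5694) = 0.4306, running product = 0.0968
Product of (1-R_i) = 0.0968
R_sys = 1 - 0.0968 = 0.9032

0.9032


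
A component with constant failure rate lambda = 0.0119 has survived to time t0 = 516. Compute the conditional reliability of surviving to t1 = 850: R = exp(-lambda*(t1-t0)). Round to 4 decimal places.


lambda = 0.0119
t0 = 516, t1 = 850
t1 - t0 = 334
lambda * (t1-t0) = 0.0119 * 334 = 3.9746
R = exp(-3.9746)
R = 0.0188

0.0188


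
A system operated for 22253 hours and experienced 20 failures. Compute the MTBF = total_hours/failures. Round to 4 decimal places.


total_hours = 22253
failures = 20
MTBF = 22253 / 20
MTBF = 1112.65

1112.65


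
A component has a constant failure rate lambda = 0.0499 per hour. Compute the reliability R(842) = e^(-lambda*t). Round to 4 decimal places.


lambda = 0.0499
t = 842
lambda * t = 42.0158
R(t) = e^(-42.0158)
R(t) = 0.0

0.0


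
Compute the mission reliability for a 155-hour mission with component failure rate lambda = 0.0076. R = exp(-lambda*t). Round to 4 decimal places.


lambda = 0.0076
mission_time = 155
lambda * t = 0.0076 * 155 = 1.178
R = exp(-1.178)
R = 0.3079

0.3079


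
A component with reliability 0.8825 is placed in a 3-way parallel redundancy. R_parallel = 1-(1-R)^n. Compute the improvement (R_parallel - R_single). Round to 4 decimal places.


R_single = 0.8825, n = 3
1 - R_single = 0.1175
(1 - R_single)^n = 0.1175^3 = 0.0016
R_parallel = 1 - 0.0016 = 0.9984
Improvement = 0.9984 - 0.8825
Improvement = 0.1159

0.1159


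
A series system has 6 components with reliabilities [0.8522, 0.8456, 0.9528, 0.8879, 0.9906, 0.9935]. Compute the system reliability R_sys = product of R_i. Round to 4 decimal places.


Components: [0.8522, 0.8456, 0.9528, 0.8879, 0.9906, 0.9935]
After component 1 (R=0.8522): product = 0.8522
After component 2 (R=0.8456): product = 0.7206
After component 3 (R=0.9528): product = 0.6866
After component 4 (R=0.8879): product = 0.6096
After component 5 (R=0.9906): product = 0.6039
After component 6 (R=0.9935): product = 0.6
R_sys = 0.6

0.6


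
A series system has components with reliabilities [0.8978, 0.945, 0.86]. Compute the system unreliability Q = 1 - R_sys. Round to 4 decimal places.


Components: [0.8978, 0.945, 0.86]
After component 1: product = 0.8978
After component 2: product = 0.8484
After component 3: product = 0.7296
R_sys = 0.7296
Q = 1 - 0.7296 = 0.2704

0.2704


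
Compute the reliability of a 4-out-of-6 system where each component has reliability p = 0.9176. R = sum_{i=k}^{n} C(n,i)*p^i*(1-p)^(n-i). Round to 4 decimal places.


k = 4, n = 6, p = 0.9176
i=4: C(6,4)=15 * 0.9176^4 * 0.0824^2 = 0.0722
i=5: C(6,5)=6 * 0.9176^5 * 0.0824^1 = 0.3216
i=6: C(6,6)=1 * 0.9176^6 * 0.0824^0 = 0.5969
R = sum of terms = 0.9908

0.9908


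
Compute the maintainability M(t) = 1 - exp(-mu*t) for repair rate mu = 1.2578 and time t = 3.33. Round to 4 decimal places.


mu = 1.2578, t = 3.33
mu * t = 1.2578 * 3.33 = 4.1885
exp(-4.1885) = 0.0152
M(t) = 1 - 0.0152
M(t) = 0.9848

0.9848


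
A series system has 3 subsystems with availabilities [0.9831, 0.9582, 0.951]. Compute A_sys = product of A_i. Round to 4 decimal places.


Subsystems: [0.9831, 0.9582, 0.951]
After subsystem 1 (A=0.9831): product = 0.9831
After subsystem 2 (A=0.9582): product = 0.942
After subsystem 3 (A=0.951): product = 0.8958
A_sys = 0.8958

0.8958


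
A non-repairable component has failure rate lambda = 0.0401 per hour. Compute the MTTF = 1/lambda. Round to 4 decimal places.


lambda = 0.0401
MTTF = 1 / 0.0401
MTTF = 24.9377

24.9377


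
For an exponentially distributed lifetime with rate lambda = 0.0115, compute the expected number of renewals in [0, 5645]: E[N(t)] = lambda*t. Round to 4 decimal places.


lambda = 0.0115
t = 5645
E[N(t)] = lambda * t
E[N(t)] = 0.0115 * 5645
E[N(t)] = 64.9175

64.9175


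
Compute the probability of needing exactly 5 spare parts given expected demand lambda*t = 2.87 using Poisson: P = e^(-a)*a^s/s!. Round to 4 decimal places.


a = 2.87, s = 5
e^(-a) = e^(-2.87) = 0.0567
a^s = 2.87^5 = 194.7195
s! = 120
P = 0.0567 * 194.7195 / 120
P = 0.092

0.092


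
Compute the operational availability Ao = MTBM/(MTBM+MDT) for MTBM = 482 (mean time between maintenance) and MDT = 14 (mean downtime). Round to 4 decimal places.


MTBM = 482
MDT = 14
MTBM + MDT = 496
Ao = 482 / 496
Ao = 0.9718

0.9718


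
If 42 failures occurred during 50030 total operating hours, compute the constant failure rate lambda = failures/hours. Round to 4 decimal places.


failures = 42
total_hours = 50030
lambda = 42 / 50030
lambda = 0.0008

0.0008


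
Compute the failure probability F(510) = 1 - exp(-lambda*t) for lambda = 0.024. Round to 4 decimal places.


lambda = 0.024, t = 510
lambda * t = 12.24
exp(-12.24) = 0.0
F(t) = 1 - 0.0
F(t) = 1.0

1.0


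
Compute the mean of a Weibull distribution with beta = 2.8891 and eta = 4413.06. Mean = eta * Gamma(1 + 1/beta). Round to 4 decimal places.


beta = 2.8891, eta = 4413.06
1/beta = 0.3461
1 + 1/beta = 1.3461
Gamma(1.3461) = 0.8916
Mean = 4413.06 * 0.8916
Mean = 3934.4716

3934.4716


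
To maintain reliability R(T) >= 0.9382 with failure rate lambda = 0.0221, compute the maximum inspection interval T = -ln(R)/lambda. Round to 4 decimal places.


R_target = 0.9382
lambda = 0.0221
-ln(0.9382) = 0.0638
T = 0.0638 / 0.0221
T = 2.8865

2.8865


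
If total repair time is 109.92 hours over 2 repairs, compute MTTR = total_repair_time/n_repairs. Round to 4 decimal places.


total_repair_time = 109.92
n_repairs = 2
MTTR = 109.92 / 2
MTTR = 54.96

54.96


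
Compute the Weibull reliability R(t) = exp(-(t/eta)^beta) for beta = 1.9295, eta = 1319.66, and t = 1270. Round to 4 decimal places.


beta = 1.9295, eta = 1319.66, t = 1270
t/eta = 1270 / 1319.66 = 0.9624
(t/eta)^beta = 0.9624^1.9295 = 0.9287
R(t) = exp(-0.9287)
R(t) = 0.3951

0.3951


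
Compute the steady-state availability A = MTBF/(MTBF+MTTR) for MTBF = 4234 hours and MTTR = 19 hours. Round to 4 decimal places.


MTBF = 4234
MTTR = 19
MTBF + MTTR = 4253
A = 4234 / 4253
A = 0.9955

0.9955


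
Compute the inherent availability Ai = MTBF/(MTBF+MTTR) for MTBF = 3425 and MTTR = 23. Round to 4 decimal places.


MTBF = 3425
MTTR = 23
MTBF + MTTR = 3448
Ai = 3425 / 3448
Ai = 0.9933

0.9933


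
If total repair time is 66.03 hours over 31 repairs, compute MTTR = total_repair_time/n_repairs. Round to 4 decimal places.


total_repair_time = 66.03
n_repairs = 31
MTTR = 66.03 / 31
MTTR = 2.13

2.13


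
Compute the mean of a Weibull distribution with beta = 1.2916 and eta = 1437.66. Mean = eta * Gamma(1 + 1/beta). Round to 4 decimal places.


beta = 1.2916, eta = 1437.66
1/beta = 0.7742
1 + 1/beta = 1.7742
Gamma(1.7742) = 0.9248
Mean = 1437.66 * 0.9248
Mean = 1329.5438

1329.5438


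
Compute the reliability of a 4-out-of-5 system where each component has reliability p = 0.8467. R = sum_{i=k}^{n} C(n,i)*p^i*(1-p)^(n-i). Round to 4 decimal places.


k = 4, n = 5, p = 0.8467
i=4: C(5,4)=5 * 0.8467^4 * 0.1533^1 = 0.3939
i=5: C(5,5)=1 * 0.8467^5 * 0.1533^0 = 0.4352
R = sum of terms = 0.8291

0.8291


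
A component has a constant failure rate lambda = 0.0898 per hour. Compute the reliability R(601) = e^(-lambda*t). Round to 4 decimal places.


lambda = 0.0898
t = 601
lambda * t = 53.9698
R(t) = e^(-53.9698)
R(t) = 0.0

0.0


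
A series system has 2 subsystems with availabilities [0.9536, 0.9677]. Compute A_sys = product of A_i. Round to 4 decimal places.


Subsystems: [0.9536, 0.9677]
After subsystem 1 (A=0.9536): product = 0.9536
After subsystem 2 (A=0.9677): product = 0.9228
A_sys = 0.9228

0.9228


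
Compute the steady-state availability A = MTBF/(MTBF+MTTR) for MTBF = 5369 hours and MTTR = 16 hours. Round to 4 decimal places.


MTBF = 5369
MTTR = 16
MTBF + MTTR = 5385
A = 5369 / 5385
A = 0.997

0.997


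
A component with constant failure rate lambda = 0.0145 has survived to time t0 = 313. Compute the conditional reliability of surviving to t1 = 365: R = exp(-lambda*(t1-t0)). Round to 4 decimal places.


lambda = 0.0145
t0 = 313, t1 = 365
t1 - t0 = 52
lambda * (t1-t0) = 0.0145 * 52 = 0.754
R = exp(-0.754)
R = 0.4705

0.4705


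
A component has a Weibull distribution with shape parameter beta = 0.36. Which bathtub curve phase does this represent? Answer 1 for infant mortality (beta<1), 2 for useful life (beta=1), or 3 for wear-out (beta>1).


beta = 0.36
Compare beta to 1:
beta < 1 => infant mortality (phase 1)
beta = 1 => useful life (phase 2)
beta > 1 => wear-out (phase 3)
Since beta = 0.36, this is infant mortality (decreasing failure rate)
Phase = 1

1


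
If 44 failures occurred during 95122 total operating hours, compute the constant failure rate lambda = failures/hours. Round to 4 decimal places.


failures = 44
total_hours = 95122
lambda = 44 / 95122
lambda = 0.0005

0.0005


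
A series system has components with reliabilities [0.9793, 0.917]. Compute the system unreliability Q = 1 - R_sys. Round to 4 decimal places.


Components: [0.9793, 0.917]
After component 1: product = 0.9793
After component 2: product = 0.898
R_sys = 0.898
Q = 1 - 0.898 = 0.102

0.102


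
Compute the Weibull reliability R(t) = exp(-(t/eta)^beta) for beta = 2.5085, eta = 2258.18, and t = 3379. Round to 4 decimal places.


beta = 2.5085, eta = 2258.18, t = 3379
t/eta = 3379 / 2258.18 = 1.4963
(t/eta)^beta = 1.4963^2.5085 = 2.7483
R(t) = exp(-2.7483)
R(t) = 0.064

0.064


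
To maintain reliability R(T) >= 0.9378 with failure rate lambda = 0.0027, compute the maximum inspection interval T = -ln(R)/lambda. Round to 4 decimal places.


R_target = 0.9378
lambda = 0.0027
-ln(0.9378) = 0.0642
T = 0.0642 / 0.0027
T = 23.7847

23.7847


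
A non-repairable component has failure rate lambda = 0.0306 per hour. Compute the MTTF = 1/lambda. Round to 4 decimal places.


lambda = 0.0306
MTTF = 1 / 0.0306
MTTF = 32.6797

32.6797


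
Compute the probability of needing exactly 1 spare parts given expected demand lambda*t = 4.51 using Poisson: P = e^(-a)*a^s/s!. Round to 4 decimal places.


a = 4.51, s = 1
e^(-a) = e^(-4.51) = 0.011
a^s = 4.51^1 = 4.51
s! = 1
P = 0.011 * 4.51 / 1
P = 0.0496

0.0496


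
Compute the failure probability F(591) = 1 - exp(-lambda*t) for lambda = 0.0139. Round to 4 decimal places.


lambda = 0.0139, t = 591
lambda * t = 8.2149
exp(-8.2149) = 0.0003
F(t) = 1 - 0.0003
F(t) = 0.9997

0.9997


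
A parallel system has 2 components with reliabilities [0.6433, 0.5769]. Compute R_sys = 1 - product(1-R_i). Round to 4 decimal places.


Components: [0.6433, 0.5769]
(1 - 0.6433) = 0.3567, running product = 0.3567
(1 - 0.5769) = 0.4231, running product = 0.1509
Product of (1-R_i) = 0.1509
R_sys = 1 - 0.1509 = 0.8491

0.8491


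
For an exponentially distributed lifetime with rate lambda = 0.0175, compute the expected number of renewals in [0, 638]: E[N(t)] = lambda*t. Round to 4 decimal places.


lambda = 0.0175
t = 638
E[N(t)] = lambda * t
E[N(t)] = 0.0175 * 638
E[N(t)] = 11.165

11.165


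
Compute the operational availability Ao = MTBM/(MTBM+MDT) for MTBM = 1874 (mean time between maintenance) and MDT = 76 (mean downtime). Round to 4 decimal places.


MTBM = 1874
MDT = 76
MTBM + MDT = 1950
Ao = 1874 / 1950
Ao = 0.961

0.961


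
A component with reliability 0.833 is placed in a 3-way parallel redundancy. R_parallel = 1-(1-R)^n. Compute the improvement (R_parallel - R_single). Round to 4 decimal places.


R_single = 0.833, n = 3
1 - R_single = 0.167
(1 - R_single)^n = 0.167^3 = 0.0047
R_parallel = 1 - 0.0047 = 0.9953
Improvement = 0.9953 - 0.833
Improvement = 0.1623

0.1623


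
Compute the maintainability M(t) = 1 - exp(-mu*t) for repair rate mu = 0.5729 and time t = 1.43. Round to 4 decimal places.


mu = 0.5729, t = 1.43
mu * t = 0.5729 * 1.43 = 0.8192
exp(-0.8192) = 0.4408
M(t) = 1 - 0.4408
M(t) = 0.5592

0.5592


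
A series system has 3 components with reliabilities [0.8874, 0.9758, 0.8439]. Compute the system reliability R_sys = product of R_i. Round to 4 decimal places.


Components: [0.8874, 0.9758, 0.8439]
After component 1 (R=0.8874): product = 0.8874
After component 2 (R=0.9758): product = 0.8659
After component 3 (R=0.8439): product = 0.7308
R_sys = 0.7308

0.7308


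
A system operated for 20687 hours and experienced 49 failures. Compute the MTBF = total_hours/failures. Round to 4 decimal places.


total_hours = 20687
failures = 49
MTBF = 20687 / 49
MTBF = 422.1837

422.1837


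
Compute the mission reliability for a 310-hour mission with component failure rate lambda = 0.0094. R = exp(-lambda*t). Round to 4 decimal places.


lambda = 0.0094
mission_time = 310
lambda * t = 0.0094 * 310 = 2.914
R = exp(-2.914)
R = 0.0543

0.0543


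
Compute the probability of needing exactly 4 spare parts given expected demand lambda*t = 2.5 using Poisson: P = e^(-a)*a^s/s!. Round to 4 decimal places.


a = 2.5, s = 4
e^(-a) = e^(-2.5) = 0.0821
a^s = 2.5^4 = 39.0625
s! = 24
P = 0.0821 * 39.0625 / 24
P = 0.1336

0.1336


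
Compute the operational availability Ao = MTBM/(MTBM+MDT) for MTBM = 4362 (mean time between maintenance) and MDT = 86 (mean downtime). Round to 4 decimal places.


MTBM = 4362
MDT = 86
MTBM + MDT = 4448
Ao = 4362 / 4448
Ao = 0.9807

0.9807


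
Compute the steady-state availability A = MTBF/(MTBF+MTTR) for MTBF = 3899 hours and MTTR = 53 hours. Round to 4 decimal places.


MTBF = 3899
MTTR = 53
MTBF + MTTR = 3952
A = 3899 / 3952
A = 0.9866

0.9866


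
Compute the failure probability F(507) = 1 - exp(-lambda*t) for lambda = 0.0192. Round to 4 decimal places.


lambda = 0.0192, t = 507
lambda * t = 9.7344
exp(-9.7344) = 0.0001
F(t) = 1 - 0.0001
F(t) = 0.9999

0.9999


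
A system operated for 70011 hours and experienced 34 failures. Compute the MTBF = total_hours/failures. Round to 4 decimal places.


total_hours = 70011
failures = 34
MTBF = 70011 / 34
MTBF = 2059.1471

2059.1471


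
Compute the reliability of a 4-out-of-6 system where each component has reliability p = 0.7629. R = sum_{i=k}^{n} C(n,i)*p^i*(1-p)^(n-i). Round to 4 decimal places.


k = 4, n = 6, p = 0.7629
i=4: C(6,4)=15 * 0.7629^4 * 0.2371^2 = 0.2856
i=5: C(6,5)=6 * 0.7629^5 * 0.2371^1 = 0.3676
i=6: C(6,6)=1 * 0.7629^6 * 0.2371^0 = 0.1972
R = sum of terms = 0.8504

0.8504


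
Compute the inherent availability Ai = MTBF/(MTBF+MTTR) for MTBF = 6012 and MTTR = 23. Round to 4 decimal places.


MTBF = 6012
MTTR = 23
MTBF + MTTR = 6035
Ai = 6012 / 6035
Ai = 0.9962

0.9962


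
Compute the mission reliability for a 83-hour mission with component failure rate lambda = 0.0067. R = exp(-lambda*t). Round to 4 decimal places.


lambda = 0.0067
mission_time = 83
lambda * t = 0.0067 * 83 = 0.5561
R = exp(-0.5561)
R = 0.5734

0.5734


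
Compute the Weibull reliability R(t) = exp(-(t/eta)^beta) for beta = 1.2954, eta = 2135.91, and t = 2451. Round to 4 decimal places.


beta = 1.2954, eta = 2135.91, t = 2451
t/eta = 2451 / 2135.91 = 1.1475
(t/eta)^beta = 1.1475^1.2954 = 1.1951
R(t) = exp(-1.1951)
R(t) = 0.3027

0.3027


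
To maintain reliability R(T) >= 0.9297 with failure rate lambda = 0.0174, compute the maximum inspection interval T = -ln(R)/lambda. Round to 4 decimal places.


R_target = 0.9297
lambda = 0.0174
-ln(0.9297) = 0.0729
T = 0.0729 / 0.0174
T = 4.1893

4.1893


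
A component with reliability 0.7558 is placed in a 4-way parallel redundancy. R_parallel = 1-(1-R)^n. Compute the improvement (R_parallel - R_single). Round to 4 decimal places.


R_single = 0.7558, n = 4
1 - R_single = 0.2442
(1 - R_single)^n = 0.2442^4 = 0.0036
R_parallel = 1 - 0.0036 = 0.9964
Improvement = 0.9964 - 0.7558
Improvement = 0.2406

0.2406


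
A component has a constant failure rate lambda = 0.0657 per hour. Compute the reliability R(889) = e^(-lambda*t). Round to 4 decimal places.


lambda = 0.0657
t = 889
lambda * t = 58.4073
R(t) = e^(-58.4073)
R(t) = 0.0

0.0


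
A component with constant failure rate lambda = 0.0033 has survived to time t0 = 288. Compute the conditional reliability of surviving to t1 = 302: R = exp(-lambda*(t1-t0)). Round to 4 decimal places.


lambda = 0.0033
t0 = 288, t1 = 302
t1 - t0 = 14
lambda * (t1-t0) = 0.0033 * 14 = 0.0462
R = exp(-0.0462)
R = 0.9549

0.9549


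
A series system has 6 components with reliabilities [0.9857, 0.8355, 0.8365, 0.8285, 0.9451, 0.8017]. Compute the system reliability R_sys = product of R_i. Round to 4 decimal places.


Components: [0.9857, 0.8355, 0.8365, 0.8285, 0.9451, 0.8017]
After component 1 (R=0.9857): product = 0.9857
After component 2 (R=0.8355): product = 0.8236
After component 3 (R=0.8365): product = 0.6889
After component 4 (R=0.8285): product = 0.5708
After component 5 (R=0.9451): product = 0.5394
After component 6 (R=0.8017): product = 0.4325
R_sys = 0.4325

0.4325


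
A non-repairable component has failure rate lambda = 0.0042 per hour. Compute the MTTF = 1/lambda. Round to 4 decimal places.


lambda = 0.0042
MTTF = 1 / 0.0042
MTTF = 238.0952

238.0952


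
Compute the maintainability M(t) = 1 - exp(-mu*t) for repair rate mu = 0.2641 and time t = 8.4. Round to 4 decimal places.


mu = 0.2641, t = 8.4
mu * t = 0.2641 * 8.4 = 2.2184
exp(-2.2184) = 0.1088
M(t) = 1 - 0.1088
M(t) = 0.8912

0.8912


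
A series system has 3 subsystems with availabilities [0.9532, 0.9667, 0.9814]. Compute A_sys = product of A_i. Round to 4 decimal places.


Subsystems: [0.9532, 0.9667, 0.9814]
After subsystem 1 (A=0.9532): product = 0.9532
After subsystem 2 (A=0.9667): product = 0.9215
After subsystem 3 (A=0.9814): product = 0.9043
A_sys = 0.9043

0.9043


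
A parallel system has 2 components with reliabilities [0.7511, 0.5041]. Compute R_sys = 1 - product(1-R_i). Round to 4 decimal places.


Components: [0.7511, 0.5041]
(1 - 0.7511) = 0.2489, running product = 0.2489
(1 - 0.5041) = 0.4959, running product = 0.1234
Product of (1-R_i) = 0.1234
R_sys = 1 - 0.1234 = 0.8766

0.8766


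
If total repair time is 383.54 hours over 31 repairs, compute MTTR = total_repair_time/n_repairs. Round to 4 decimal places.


total_repair_time = 383.54
n_repairs = 31
MTTR = 383.54 / 31
MTTR = 12.3723

12.3723


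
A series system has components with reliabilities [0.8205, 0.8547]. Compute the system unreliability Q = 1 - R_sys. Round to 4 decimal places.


Components: [0.8205, 0.8547]
After component 1: product = 0.8205
After component 2: product = 0.7013
R_sys = 0.7013
Q = 1 - 0.7013 = 0.2987

0.2987


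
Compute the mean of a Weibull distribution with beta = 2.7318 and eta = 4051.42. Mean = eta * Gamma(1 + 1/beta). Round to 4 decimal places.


beta = 2.7318, eta = 4051.42
1/beta = 0.3661
1 + 1/beta = 1.3661
Gamma(1.3661) = 0.8896
Mean = 4051.42 * 0.8896
Mean = 3604.3272

3604.3272


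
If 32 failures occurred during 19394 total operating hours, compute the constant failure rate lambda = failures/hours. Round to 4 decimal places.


failures = 32
total_hours = 19394
lambda = 32 / 19394
lambda = 0.0016

0.0016


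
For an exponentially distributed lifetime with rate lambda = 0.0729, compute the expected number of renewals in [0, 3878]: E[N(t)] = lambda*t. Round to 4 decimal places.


lambda = 0.0729
t = 3878
E[N(t)] = lambda * t
E[N(t)] = 0.0729 * 3878
E[N(t)] = 282.7062

282.7062


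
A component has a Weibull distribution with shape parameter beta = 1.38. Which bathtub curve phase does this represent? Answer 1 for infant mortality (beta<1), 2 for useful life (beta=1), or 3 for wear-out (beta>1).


beta = 1.38
Compare beta to 1:
beta < 1 => infant mortality (phase 1)
beta = 1 => useful life (phase 2)
beta > 1 => wear-out (phase 3)
Since beta = 1.38, this is wear-out (increasing failure rate)
Phase = 3

3


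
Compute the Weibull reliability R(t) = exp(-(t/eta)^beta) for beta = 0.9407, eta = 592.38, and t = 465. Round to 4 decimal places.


beta = 0.9407, eta = 592.38, t = 465
t/eta = 465 / 592.38 = 0.785
(t/eta)^beta = 0.785^0.9407 = 0.7963
R(t) = exp(-0.7963)
R(t) = 0.451

0.451


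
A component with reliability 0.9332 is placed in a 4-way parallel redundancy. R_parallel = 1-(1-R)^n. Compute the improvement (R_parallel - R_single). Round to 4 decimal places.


R_single = 0.9332, n = 4
1 - R_single = 0.0668
(1 - R_single)^n = 0.0668^4 = 0.0
R_parallel = 1 - 0.0 = 1.0
Improvement = 1.0 - 0.9332
Improvement = 0.0668

0.0668


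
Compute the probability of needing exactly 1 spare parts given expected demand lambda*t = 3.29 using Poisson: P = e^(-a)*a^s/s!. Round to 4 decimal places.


a = 3.29, s = 1
e^(-a) = e^(-3.29) = 0.0373
a^s = 3.29^1 = 3.29
s! = 1
P = 0.0373 * 3.29 / 1
P = 0.1226

0.1226


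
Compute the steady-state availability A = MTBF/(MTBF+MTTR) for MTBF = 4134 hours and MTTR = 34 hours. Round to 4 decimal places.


MTBF = 4134
MTTR = 34
MTBF + MTTR = 4168
A = 4134 / 4168
A = 0.9918

0.9918


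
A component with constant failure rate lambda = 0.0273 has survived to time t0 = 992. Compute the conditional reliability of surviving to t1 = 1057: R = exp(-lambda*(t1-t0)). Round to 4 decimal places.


lambda = 0.0273
t0 = 992, t1 = 1057
t1 - t0 = 65
lambda * (t1-t0) = 0.0273 * 65 = 1.7745
R = exp(-1.7745)
R = 0.1696

0.1696


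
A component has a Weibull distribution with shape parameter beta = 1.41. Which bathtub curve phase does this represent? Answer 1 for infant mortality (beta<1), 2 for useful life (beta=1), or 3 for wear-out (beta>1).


beta = 1.41
Compare beta to 1:
beta < 1 => infant mortality (phase 1)
beta = 1 => useful life (phase 2)
beta > 1 => wear-out (phase 3)
Since beta = 1.41, this is wear-out (increasing failure rate)
Phase = 3

3


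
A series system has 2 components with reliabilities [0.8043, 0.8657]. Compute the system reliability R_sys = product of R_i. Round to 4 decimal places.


Components: [0.8043, 0.8657]
After component 1 (R=0.8043): product = 0.8043
After component 2 (R=0.8657): product = 0.6963
R_sys = 0.6963

0.6963


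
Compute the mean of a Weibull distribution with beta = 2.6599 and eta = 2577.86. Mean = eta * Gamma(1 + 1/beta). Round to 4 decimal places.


beta = 2.6599, eta = 2577.86
1/beta = 0.376
1 + 1/beta = 1.376
Gamma(1.376) = 0.8888
Mean = 2577.86 * 0.8888
Mean = 2291.3049

2291.3049


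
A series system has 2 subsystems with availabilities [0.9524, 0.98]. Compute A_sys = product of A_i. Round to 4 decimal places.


Subsystems: [0.9524, 0.98]
After subsystem 1 (A=0.9524): product = 0.9524
After subsystem 2 (A=0.98): product = 0.9334
A_sys = 0.9334

0.9334


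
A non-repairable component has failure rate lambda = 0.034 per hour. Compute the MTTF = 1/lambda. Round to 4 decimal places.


lambda = 0.034
MTTF = 1 / 0.034
MTTF = 29.4118

29.4118


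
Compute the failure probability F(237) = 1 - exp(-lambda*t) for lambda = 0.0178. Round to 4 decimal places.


lambda = 0.0178, t = 237
lambda * t = 4.2186
exp(-4.2186) = 0.0147
F(t) = 1 - 0.0147
F(t) = 0.9853

0.9853


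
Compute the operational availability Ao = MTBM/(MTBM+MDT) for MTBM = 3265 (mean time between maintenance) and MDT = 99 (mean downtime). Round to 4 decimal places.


MTBM = 3265
MDT = 99
MTBM + MDT = 3364
Ao = 3265 / 3364
Ao = 0.9706

0.9706


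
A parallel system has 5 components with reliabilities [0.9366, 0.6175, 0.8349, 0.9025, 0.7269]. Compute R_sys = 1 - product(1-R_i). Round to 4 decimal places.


Components: [0.9366, 0.6175, 0.8349, 0.9025, 0.7269]
(1 - 0.9366) = 0.0634, running product = 0.0634
(1 - 0.6175) = 0.3825, running product = 0.0243
(1 - 0.8349) = 0.1651, running product = 0.004
(1 - 0.9025) = 0.0975, running product = 0.0004
(1 - 0.7269) = 0.2731, running product = 0.0001
Product of (1-R_i) = 0.0001
R_sys = 1 - 0.0001 = 0.9999

0.9999


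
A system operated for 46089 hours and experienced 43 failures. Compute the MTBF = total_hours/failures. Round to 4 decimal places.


total_hours = 46089
failures = 43
MTBF = 46089 / 43
MTBF = 1071.8372

1071.8372


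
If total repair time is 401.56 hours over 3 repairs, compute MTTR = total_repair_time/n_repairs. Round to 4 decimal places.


total_repair_time = 401.56
n_repairs = 3
MTTR = 401.56 / 3
MTTR = 133.8533

133.8533


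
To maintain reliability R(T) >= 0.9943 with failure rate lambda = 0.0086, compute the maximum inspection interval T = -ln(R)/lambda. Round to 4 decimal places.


R_target = 0.9943
lambda = 0.0086
-ln(0.9943) = 0.0057
T = 0.0057 / 0.0086
T = 0.6647

0.6647


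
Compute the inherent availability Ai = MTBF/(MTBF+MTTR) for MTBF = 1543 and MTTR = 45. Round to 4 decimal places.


MTBF = 1543
MTTR = 45
MTBF + MTTR = 1588
Ai = 1543 / 1588
Ai = 0.9717

0.9717


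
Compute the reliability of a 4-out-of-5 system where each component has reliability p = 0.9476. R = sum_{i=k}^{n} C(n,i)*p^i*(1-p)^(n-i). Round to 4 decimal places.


k = 4, n = 5, p = 0.9476
i=4: C(5,4)=5 * 0.9476^4 * 0.0524^1 = 0.2113
i=5: C(5,5)=1 * 0.9476^5 * 0.0524^0 = 0.7641
R = sum of terms = 0.9753

0.9753


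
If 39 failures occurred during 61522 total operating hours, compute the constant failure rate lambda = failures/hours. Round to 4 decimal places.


failures = 39
total_hours = 61522
lambda = 39 / 61522
lambda = 0.0006

0.0006


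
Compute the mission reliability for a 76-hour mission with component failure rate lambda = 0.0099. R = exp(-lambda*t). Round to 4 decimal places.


lambda = 0.0099
mission_time = 76
lambda * t = 0.0099 * 76 = 0.7524
R = exp(-0.7524)
R = 0.4712

0.4712


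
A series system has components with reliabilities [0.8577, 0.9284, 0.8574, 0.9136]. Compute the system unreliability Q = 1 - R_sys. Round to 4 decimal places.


Components: [0.8577, 0.9284, 0.8574, 0.9136]
After component 1: product = 0.8577
After component 2: product = 0.7963
After component 3: product = 0.6827
After component 4: product = 0.6237
R_sys = 0.6237
Q = 1 - 0.6237 = 0.3763

0.3763


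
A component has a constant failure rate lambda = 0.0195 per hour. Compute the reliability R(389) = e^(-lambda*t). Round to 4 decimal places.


lambda = 0.0195
t = 389
lambda * t = 7.5855
R(t) = e^(-7.5855)
R(t) = 0.0005

0.0005


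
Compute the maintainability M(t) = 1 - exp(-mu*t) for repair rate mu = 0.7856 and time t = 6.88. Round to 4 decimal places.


mu = 0.7856, t = 6.88
mu * t = 0.7856 * 6.88 = 5.4049
exp(-5.4049) = 0.0045
M(t) = 1 - 0.0045
M(t) = 0.9955

0.9955


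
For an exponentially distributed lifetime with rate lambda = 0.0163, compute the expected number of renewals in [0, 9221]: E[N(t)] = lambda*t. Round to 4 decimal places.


lambda = 0.0163
t = 9221
E[N(t)] = lambda * t
E[N(t)] = 0.0163 * 9221
E[N(t)] = 150.3023

150.3023


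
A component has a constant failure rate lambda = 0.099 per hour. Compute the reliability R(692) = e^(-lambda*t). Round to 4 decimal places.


lambda = 0.099
t = 692
lambda * t = 68.508
R(t) = e^(-68.508)
R(t) = 0.0

0.0


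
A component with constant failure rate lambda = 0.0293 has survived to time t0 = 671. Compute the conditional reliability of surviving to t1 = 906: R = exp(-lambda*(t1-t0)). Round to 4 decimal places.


lambda = 0.0293
t0 = 671, t1 = 906
t1 - t0 = 235
lambda * (t1-t0) = 0.0293 * 235 = 6.8855
R = exp(-6.8855)
R = 0.001

0.001


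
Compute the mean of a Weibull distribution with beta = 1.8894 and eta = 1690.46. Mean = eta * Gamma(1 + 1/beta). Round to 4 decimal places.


beta = 1.8894, eta = 1690.46
1/beta = 0.5293
1 + 1/beta = 1.5293
Gamma(1.5293) = 0.8875
Mean = 1690.46 * 0.8875
Mean = 1500.3275

1500.3275


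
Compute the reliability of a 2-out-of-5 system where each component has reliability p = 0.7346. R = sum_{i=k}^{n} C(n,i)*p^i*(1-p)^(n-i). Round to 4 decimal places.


k = 2, n = 5, p = 0.7346
i=2: C(5,2)=10 * 0.7346^2 * 0.2654^3 = 0.1009
i=3: C(5,3)=10 * 0.7346^3 * 0.2654^2 = 0.2792
i=4: C(5,4)=5 * 0.7346^4 * 0.2654^1 = 0.3864
i=5: C(5,5)=1 * 0.7346^5 * 0.2654^0 = 0.2139
R = sum of terms = 0.9805

0.9805


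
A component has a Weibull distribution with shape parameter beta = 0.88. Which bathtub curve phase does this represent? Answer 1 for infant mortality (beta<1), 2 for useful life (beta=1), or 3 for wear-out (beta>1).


beta = 0.88
Compare beta to 1:
beta < 1 => infant mortality (phase 1)
beta = 1 => useful life (phase 2)
beta > 1 => wear-out (phase 3)
Since beta = 0.88, this is infant mortality (decreasing failure rate)
Phase = 1

1


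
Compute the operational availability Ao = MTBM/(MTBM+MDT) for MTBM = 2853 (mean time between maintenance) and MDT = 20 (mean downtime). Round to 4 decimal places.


MTBM = 2853
MDT = 20
MTBM + MDT = 2873
Ao = 2853 / 2873
Ao = 0.993

0.993


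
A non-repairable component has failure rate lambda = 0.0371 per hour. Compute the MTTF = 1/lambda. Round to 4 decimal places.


lambda = 0.0371
MTTF = 1 / 0.0371
MTTF = 26.9542

26.9542


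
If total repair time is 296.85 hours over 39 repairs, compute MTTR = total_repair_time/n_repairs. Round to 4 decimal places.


total_repair_time = 296.85
n_repairs = 39
MTTR = 296.85 / 39
MTTR = 7.6115

7.6115


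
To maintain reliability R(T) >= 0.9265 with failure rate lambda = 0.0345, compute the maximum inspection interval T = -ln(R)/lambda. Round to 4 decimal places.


R_target = 0.9265
lambda = 0.0345
-ln(0.9265) = 0.0763
T = 0.0763 / 0.0345
T = 2.2128

2.2128


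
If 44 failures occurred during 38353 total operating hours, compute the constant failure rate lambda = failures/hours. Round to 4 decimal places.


failures = 44
total_hours = 38353
lambda = 44 / 38353
lambda = 0.0011

0.0011


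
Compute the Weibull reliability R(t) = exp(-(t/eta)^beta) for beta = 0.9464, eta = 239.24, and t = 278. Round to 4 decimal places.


beta = 0.9464, eta = 239.24, t = 278
t/eta = 278 / 239.24 = 1.162
(t/eta)^beta = 1.162^0.9464 = 1.1527
R(t) = exp(-1.1527)
R(t) = 0.3158

0.3158


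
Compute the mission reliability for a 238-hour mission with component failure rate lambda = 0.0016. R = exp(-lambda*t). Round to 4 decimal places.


lambda = 0.0016
mission_time = 238
lambda * t = 0.0016 * 238 = 0.3808
R = exp(-0.3808)
R = 0.6833

0.6833


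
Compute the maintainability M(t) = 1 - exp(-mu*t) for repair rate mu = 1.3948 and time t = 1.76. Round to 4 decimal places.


mu = 1.3948, t = 1.76
mu * t = 1.3948 * 1.76 = 2.4548
exp(-2.4548) = 0.0859
M(t) = 1 - 0.0859
M(t) = 0.9141

0.9141


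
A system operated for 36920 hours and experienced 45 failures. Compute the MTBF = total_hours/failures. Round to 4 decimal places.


total_hours = 36920
failures = 45
MTBF = 36920 / 45
MTBF = 820.4444

820.4444


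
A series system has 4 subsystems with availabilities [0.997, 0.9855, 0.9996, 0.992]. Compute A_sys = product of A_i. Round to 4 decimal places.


Subsystems: [0.997, 0.9855, 0.9996, 0.992]
After subsystem 1 (A=0.997): product = 0.997
After subsystem 2 (A=0.9855): product = 0.9825
After subsystem 3 (A=0.9996): product = 0.9822
After subsystem 4 (A=0.992): product = 0.9743
A_sys = 0.9743

0.9743


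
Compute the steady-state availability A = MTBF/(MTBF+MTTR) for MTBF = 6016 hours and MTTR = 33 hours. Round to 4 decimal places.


MTBF = 6016
MTTR = 33
MTBF + MTTR = 6049
A = 6016 / 6049
A = 0.9945

0.9945


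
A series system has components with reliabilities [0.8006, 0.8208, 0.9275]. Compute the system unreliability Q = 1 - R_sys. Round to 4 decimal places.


Components: [0.8006, 0.8208, 0.9275]
After component 1: product = 0.8006
After component 2: product = 0.6571
After component 3: product = 0.6095
R_sys = 0.6095
Q = 1 - 0.6095 = 0.3905

0.3905


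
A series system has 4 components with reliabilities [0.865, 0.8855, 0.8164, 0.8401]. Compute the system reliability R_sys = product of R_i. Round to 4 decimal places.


Components: [0.865, 0.8855, 0.8164, 0.8401]
After component 1 (R=0.865): product = 0.865
After component 2 (R=0.8855): product = 0.766
After component 3 (R=0.8164): product = 0.6253
After component 4 (R=0.8401): product = 0.5253
R_sys = 0.5253

0.5253


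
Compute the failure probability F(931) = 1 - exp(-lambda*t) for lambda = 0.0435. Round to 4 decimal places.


lambda = 0.0435, t = 931
lambda * t = 40.4985
exp(-40.4985) = 0.0
F(t) = 1 - 0.0
F(t) = 1.0

1.0


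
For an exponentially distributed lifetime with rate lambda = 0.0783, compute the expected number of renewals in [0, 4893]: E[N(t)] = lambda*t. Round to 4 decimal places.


lambda = 0.0783
t = 4893
E[N(t)] = lambda * t
E[N(t)] = 0.0783 * 4893
E[N(t)] = 383.1219

383.1219


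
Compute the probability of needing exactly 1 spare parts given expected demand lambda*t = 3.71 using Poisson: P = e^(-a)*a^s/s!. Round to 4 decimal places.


a = 3.71, s = 1
e^(-a) = e^(-3.71) = 0.0245
a^s = 3.71^1 = 3.71
s! = 1
P = 0.0245 * 3.71 / 1
P = 0.0908

0.0908


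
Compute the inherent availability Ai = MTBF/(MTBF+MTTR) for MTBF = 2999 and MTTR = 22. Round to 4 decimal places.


MTBF = 2999
MTTR = 22
MTBF + MTTR = 3021
Ai = 2999 / 3021
Ai = 0.9927

0.9927


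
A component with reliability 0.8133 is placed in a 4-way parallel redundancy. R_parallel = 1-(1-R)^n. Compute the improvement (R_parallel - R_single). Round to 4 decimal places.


R_single = 0.8133, n = 4
1 - R_single = 0.1867
(1 - R_single)^n = 0.1867^4 = 0.0012
R_parallel = 1 - 0.0012 = 0.9988
Improvement = 0.9988 - 0.8133
Improvement = 0.1855

0.1855
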